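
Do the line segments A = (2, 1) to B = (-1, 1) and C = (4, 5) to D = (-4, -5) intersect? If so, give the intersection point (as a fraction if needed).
Yes; intersection at (4/5, 1) (t = 2/5 on AB, s = 2/5 on CD)

Parametrize AB as A + t(B − A) = (2 + -3 t, 1 + 0 t) and CD as C + s(D − C) = (4 + -8 s, 5 + -10 s). Solve the linear system for (t, s). Determinant = -30 ≠ 0, so a unique intersection of the containing lines exists. Solution: t = 2/5, s = 2/5 — both in [0, 1], so the segments cross. Intersection point: (4/5, 1).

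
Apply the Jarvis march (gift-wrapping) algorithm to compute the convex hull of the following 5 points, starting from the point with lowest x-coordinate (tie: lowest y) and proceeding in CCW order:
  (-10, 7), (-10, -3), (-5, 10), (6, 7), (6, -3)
Hull (CCW) = [(-10, -3), (6, -3), (6, 7), (-5, 10), (-10, 7)]

Jarvis march: at each step, from the current hull vertex p, select the next vertex q as the point such that every other point lies strictly to the left of (or on) the directed line p → q. (Equivalently: for every other point r, the cross product (q − p) × (r − p) ≥ 0.)
Starting point (lowest x, tie lowest y): (-10, -3). Wrap until returning to start. Resulting hull: (-10, -3), (6, -3), (6, 7), (-5, 10), (-10, 7).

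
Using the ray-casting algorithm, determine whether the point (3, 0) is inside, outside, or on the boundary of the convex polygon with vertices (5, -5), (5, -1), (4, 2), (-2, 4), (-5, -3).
The point (3, 0) lies strictly inside the polygon

Cast a horizontal ray to the right from the query point and count how many polygon edges it crosses (each edge strictly once or zero times, handled with the usual half-open convention). 
Parity of crossings → odd ⇒ inside.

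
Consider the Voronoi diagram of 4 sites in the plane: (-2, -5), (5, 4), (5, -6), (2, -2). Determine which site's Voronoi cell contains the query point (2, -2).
Nearest site = (2, -2)

The Voronoi cell of site s contains exactly those query points closer to s than to any other site. Compute squared distances from q = (2, -2) to each site:
  (2 − 2)² + (-2 − -2)² = 0
  (-2 − 2)² + (-5 − -2)² = 25
  (5 − 2)² + (-6 − -2)² = 25
  (5 − 2)² + (4 − -2)² = 45
Minimum is attained by (2, -2), so q lies in its Voronoi cell.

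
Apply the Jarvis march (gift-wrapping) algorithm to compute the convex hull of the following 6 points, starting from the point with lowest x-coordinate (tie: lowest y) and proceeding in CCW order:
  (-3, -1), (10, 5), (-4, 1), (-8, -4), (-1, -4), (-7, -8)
Hull (CCW) = [(-8, -4), (-7, -8), (-1, -4), (10, 5), (-4, 1)]

Jarvis march: at each step, from the current hull vertex p, select the next vertex q as the point such that every other point lies strictly to the left of (or on) the directed line p → q. (Equivalently: for every other point r, the cross product (q − p) × (r − p) ≥ 0.)
Starting point (lowest x, tie lowest y): (-8, -4). Wrap until returning to start. Resulting hull: (-8, -4), (-7, -8), (-1, -4), (10, 5), (-4, 1).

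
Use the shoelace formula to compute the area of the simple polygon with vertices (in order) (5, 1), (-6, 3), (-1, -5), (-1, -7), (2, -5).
Area = 51

Shoelace formula: Area = (1/2) |Σ_i (x_i · y_{i+1} − x_{i+1} · y_i)| (indices mod n). Compute each cross term:
  (5)(3) − (-6)(1) = 21
  (-6)(-5) − (-1)(3) = 33
  (-1)(-7) − (-1)(-5) = 2
  (-1)(-5) − (2)(-7) = 19
  (2)(1) − (5)(-5) = 27
Sum = 102, so (signed) Area = 102/2 = 51, |Area| = 51.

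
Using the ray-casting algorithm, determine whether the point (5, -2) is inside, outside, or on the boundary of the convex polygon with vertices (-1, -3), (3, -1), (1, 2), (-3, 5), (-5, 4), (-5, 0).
The point (5, -2) lies strictly outside the polygon

Cast a horizontal ray to the right from the query point and count how many polygon edges it crosses (each edge strictly once or zero times, handled with the usual half-open convention). 
Parity of crossings → even ⇒ outside.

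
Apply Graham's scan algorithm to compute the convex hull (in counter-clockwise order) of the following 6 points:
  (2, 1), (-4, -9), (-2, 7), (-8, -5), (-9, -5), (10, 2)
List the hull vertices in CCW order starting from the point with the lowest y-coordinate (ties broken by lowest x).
Hull (CCW) = [(-4, -9), (10, 2), (-2, 7), (-9, -5)]

Graham scan procedure:
  1. Find the pivot p₀ = point with lowest y (tie → lowest x): (-4, -9).
  2. Sort the remaining points by polar angle around p₀.
  3. Walk through sorted points, maintaining a stack; pop the top while the last three entries make a non-left turn (cross product ≤ 0).
  4. Final stack is the convex hull in CCW order: (-4, -9), (10, 2), (-2, 7), (-9, -5).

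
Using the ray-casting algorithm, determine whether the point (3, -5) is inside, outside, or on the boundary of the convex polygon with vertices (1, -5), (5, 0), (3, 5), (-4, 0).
The point (3, -5) lies strictly outside the polygon

Cast a horizontal ray to the right from the query point and count how many polygon edges it crosses (each edge strictly once or zero times, handled with the usual half-open convention). 
Parity of crossings → even ⇒ outside.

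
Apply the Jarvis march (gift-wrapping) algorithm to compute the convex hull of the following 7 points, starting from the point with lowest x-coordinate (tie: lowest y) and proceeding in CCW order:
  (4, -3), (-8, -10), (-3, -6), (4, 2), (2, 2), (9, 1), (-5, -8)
Hull (CCW) = [(-8, -10), (4, -3), (9, 1), (4, 2), (2, 2)]

Jarvis march: at each step, from the current hull vertex p, select the next vertex q as the point such that every other point lies strictly to the left of (or on) the directed line p → q. (Equivalently: for every other point r, the cross product (q − p) × (r − p) ≥ 0.)
Starting point (lowest x, tie lowest y): (-8, -10). Wrap until returning to start. Resulting hull: (-8, -10), (4, -3), (9, 1), (4, 2), (2, 2).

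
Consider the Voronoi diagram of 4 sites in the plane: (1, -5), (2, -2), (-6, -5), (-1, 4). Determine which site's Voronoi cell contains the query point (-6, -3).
Nearest site = (-6, -5)

The Voronoi cell of site s contains exactly those query points closer to s than to any other site. Compute squared distances from q = (-6, -3) to each site:
  (-6 − -6)² + (-5 − -3)² = 4
  (1 − -6)² + (-5 − -3)² = 53
  (2 − -6)² + (-2 − -3)² = 65
  (-1 − -6)² + (4 − -3)² = 74
Minimum is attained by (-6, -5), so q lies in its Voronoi cell.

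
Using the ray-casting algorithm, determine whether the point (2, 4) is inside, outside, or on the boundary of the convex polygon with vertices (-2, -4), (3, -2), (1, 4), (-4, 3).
The point (2, 4) lies strictly outside the polygon

Cast a horizontal ray to the right from the query point and count how many polygon edges it crosses (each edge strictly once or zero times, handled with the usual half-open convention). 
Parity of crossings → even ⇒ outside.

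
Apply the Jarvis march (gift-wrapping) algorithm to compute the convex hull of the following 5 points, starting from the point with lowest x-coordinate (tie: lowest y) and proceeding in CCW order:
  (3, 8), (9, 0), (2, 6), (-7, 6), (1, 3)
Hull (CCW) = [(-7, 6), (9, 0), (3, 8)]

Jarvis march: at each step, from the current hull vertex p, select the next vertex q as the point such that every other point lies strictly to the left of (or on) the directed line p → q. (Equivalently: for every other point r, the cross product (q − p) × (r − p) ≥ 0.)
Starting point (lowest x, tie lowest y): (-7, 6). Wrap until returning to start. Resulting hull: (-7, 6), (9, 0), (3, 8).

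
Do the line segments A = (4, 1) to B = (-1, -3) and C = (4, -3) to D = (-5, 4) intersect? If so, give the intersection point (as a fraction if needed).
Yes; intersection at (104/71, -73/71) (t = 36/71 on AB, s = 20/71 on CD)

Parametrize AB as A + t(B − A) = (4 + -5 t, 1 + -4 t) and CD as C + s(D − C) = (4 + -9 s, -3 + 7 s). Solve the linear system for (t, s). Determinant = 71 ≠ 0, so a unique intersection of the containing lines exists. Solution: t = 36/71, s = 20/71 — both in [0, 1], so the segments cross. Intersection point: (104/71, -73/71).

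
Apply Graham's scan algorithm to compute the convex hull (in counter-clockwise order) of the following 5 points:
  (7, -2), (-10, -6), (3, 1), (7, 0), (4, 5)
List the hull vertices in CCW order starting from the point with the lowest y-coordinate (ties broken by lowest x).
Hull (CCW) = [(-10, -6), (7, -2), (7, 0), (4, 5)]

Graham scan procedure:
  1. Find the pivot p₀ = point with lowest y (tie → lowest x): (-10, -6).
  2. Sort the remaining points by polar angle around p₀.
  3. Walk through sorted points, maintaining a stack; pop the top while the last three entries make a non-left turn (cross product ≤ 0).
  4. Final stack is the convex hull in CCW order: (-10, -6), (7, -2), (7, 0), (4, 5).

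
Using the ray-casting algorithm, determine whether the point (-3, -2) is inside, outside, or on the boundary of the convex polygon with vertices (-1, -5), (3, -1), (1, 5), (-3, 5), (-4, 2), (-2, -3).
The point (-3, -2) lies strictly outside the polygon

Cast a horizontal ray to the right from the query point and count how many polygon edges it crosses (each edge strictly once or zero times, handled with the usual half-open convention). 
Parity of crossings → even ⇒ outside.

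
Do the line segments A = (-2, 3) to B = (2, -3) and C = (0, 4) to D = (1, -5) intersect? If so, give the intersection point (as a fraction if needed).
Yes; intersection at (8/15, -4/5) (t = 19/30 on AB, s = 8/15 on CD)

Parametrize AB as A + t(B − A) = (-2 + 4 t, 3 + -6 t) and CD as C + s(D − C) = (0 + 1 s, 4 + -9 s). Solve the linear system for (t, s). Determinant = 30 ≠ 0, so a unique intersection of the containing lines exists. Solution: t = 19/30, s = 8/15 — both in [0, 1], so the segments cross. Intersection point: (8/15, -4/5).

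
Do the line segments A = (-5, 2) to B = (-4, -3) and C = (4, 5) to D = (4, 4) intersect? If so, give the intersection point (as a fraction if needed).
No (intersection of containing lines falls outside at least one segment)

Parametrize and solve: t = 9, s = 48. At least one of these is outside [0, 1], so the segments do not intersect.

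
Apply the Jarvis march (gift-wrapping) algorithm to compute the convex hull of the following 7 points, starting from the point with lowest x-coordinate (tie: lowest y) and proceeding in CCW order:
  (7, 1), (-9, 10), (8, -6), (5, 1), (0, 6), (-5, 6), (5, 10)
Hull (CCW) = [(-9, 10), (-5, 6), (8, -6), (7, 1), (5, 10)]

Jarvis march: at each step, from the current hull vertex p, select the next vertex q as the point such that every other point lies strictly to the left of (or on) the directed line p → q. (Equivalently: for every other point r, the cross product (q − p) × (r − p) ≥ 0.)
Starting point (lowest x, tie lowest y): (-9, 10). Wrap until returning to start. Resulting hull: (-9, 10), (-5, 6), (8, -6), (7, 1), (5, 10).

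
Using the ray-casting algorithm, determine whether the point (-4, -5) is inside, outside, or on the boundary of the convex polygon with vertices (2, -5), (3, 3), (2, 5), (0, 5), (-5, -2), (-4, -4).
The point (-4, -5) lies strictly outside the polygon

Cast a horizontal ray to the right from the query point and count how many polygon edges it crosses (each edge strictly once or zero times, handled with the usual half-open convention). 
Parity of crossings → even ⇒ outside.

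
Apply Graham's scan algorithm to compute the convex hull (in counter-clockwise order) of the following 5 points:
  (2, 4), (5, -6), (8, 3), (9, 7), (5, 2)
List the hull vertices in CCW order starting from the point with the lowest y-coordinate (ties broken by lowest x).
Hull (CCW) = [(5, -6), (8, 3), (9, 7), (2, 4)]

Graham scan procedure:
  1. Find the pivot p₀ = point with lowest y (tie → lowest x): (5, -6).
  2. Sort the remaining points by polar angle around p₀.
  3. Walk through sorted points, maintaining a stack; pop the top while the last three entries make a non-left turn (cross product ≤ 0).
  4. Final stack is the convex hull in CCW order: (5, -6), (8, 3), (9, 7), (2, 4).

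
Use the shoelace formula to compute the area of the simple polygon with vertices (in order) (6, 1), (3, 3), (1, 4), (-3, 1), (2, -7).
Area = 50

Shoelace formula: Area = (1/2) |Σ_i (x_i · y_{i+1} − x_{i+1} · y_i)| (indices mod n). Compute each cross term:
  (6)(3) − (3)(1) = 15
  (3)(4) − (1)(3) = 9
  (1)(1) − (-3)(4) = 13
  (-3)(-7) − (2)(1) = 19
  (2)(1) − (6)(-7) = 44
Sum = 100, so (signed) Area = 100/2 = 50, |Area| = 50.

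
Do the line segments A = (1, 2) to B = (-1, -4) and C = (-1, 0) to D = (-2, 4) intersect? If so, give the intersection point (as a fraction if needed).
No (intersection of containing lines falls outside at least one segment)

Parametrize and solve: t = 5/7, s = -4/7. At least one of these is outside [0, 1], so the segments do not intersect.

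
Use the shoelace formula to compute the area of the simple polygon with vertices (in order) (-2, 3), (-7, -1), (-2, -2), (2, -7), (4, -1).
Area = 89/2

Shoelace formula: Area = (1/2) |Σ_i (x_i · y_{i+1} − x_{i+1} · y_i)| (indices mod n). Compute each cross term:
  (-2)(-1) − (-7)(3) = 23
  (-7)(-2) − (-2)(-1) = 12
  (-2)(-7) − (2)(-2) = 18
  (2)(-1) − (4)(-7) = 26
  (4)(3) − (-2)(-1) = 10
Sum = 89, so (signed) Area = 89/2 = 89/2, |Area| = 89/2.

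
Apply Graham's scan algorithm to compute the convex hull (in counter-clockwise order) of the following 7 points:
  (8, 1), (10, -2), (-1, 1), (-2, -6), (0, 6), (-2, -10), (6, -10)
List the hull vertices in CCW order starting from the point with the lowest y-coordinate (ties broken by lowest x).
Hull (CCW) = [(-2, -10), (6, -10), (10, -2), (8, 1), (0, 6), (-1, 1), (-2, -6)]

Graham scan procedure:
  1. Find the pivot p₀ = point with lowest y (tie → lowest x): (-2, -10).
  2. Sort the remaining points by polar angle around p₀.
  3. Walk through sorted points, maintaining a stack; pop the top while the last three entries make a non-left turn (cross product ≤ 0).
  4. Final stack is the convex hull in CCW order: (-2, -10), (6, -10), (10, -2), (8, 1), (0, 6), (-1, 1), (-2, -6).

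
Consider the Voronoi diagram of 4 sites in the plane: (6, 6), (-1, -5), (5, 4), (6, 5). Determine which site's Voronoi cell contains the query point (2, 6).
Nearest site = (5, 4)

The Voronoi cell of site s contains exactly those query points closer to s than to any other site. Compute squared distances from q = (2, 6) to each site:
  (5 − 2)² + (4 − 6)² = 13
  (6 − 2)² + (6 − 6)² = 16
  (6 − 2)² + (5 − 6)² = 17
  (-1 − 2)² + (-5 − 6)² = 130
Minimum is attained by (5, 4), so q lies in its Voronoi cell.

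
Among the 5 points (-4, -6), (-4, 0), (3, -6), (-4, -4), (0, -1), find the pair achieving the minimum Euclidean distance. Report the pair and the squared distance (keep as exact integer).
Pair = ((-4, -6), (-4, -4)); squared distance = 4

Compute all C(5, 2) = 10 pairwise squared distances (x_i − x_j)² + (y_i − y_j)². The minimum is 4, attained by the pair ((-4, -6), (-4, -4)).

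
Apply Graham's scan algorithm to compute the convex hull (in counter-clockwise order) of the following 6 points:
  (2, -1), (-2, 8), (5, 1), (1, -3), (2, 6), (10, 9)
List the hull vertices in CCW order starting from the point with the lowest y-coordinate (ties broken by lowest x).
Hull (CCW) = [(1, -3), (5, 1), (10, 9), (-2, 8)]

Graham scan procedure:
  1. Find the pivot p₀ = point with lowest y (tie → lowest x): (1, -3).
  2. Sort the remaining points by polar angle around p₀.
  3. Walk through sorted points, maintaining a stack; pop the top while the last three entries make a non-left turn (cross product ≤ 0).
  4. Final stack is the convex hull in CCW order: (1, -3), (5, 1), (10, 9), (-2, 8).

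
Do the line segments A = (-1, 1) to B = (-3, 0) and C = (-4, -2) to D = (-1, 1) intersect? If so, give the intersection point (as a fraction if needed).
Yes; intersection at (-1, 1) (t = 0 on AB, s = 1 on CD)

Parametrize AB as A + t(B − A) = (-1 + -2 t, 1 + -1 t) and CD as C + s(D − C) = (-4 + 3 s, -2 + 3 s). Solve the linear system for (t, s). Determinant = 3 ≠ 0, so a unique intersection of the containing lines exists. Solution: t = 0, s = 1 — both in [0, 1], so the segments cross. Intersection point: (-1, 1).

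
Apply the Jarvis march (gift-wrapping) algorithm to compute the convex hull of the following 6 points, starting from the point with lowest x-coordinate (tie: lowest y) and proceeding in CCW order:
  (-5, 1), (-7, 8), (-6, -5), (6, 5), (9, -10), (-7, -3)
Hull (CCW) = [(-7, -3), (-6, -5), (9, -10), (6, 5), (-7, 8)]

Jarvis march: at each step, from the current hull vertex p, select the next vertex q as the point such that every other point lies strictly to the left of (or on) the directed line p → q. (Equivalently: for every other point r, the cross product (q − p) × (r − p) ≥ 0.)
Starting point (lowest x, tie lowest y): (-7, -3). Wrap until returning to start. Resulting hull: (-7, -3), (-6, -5), (9, -10), (6, 5), (-7, 8).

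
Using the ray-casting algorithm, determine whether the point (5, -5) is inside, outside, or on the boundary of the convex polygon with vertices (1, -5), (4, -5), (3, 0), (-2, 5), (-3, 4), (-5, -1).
The point (5, -5) lies strictly outside the polygon

Cast a horizontal ray to the right from the query point and count how many polygon edges it crosses (each edge strictly once or zero times, handled with the usual half-open convention). 
Parity of crossings → even ⇒ outside.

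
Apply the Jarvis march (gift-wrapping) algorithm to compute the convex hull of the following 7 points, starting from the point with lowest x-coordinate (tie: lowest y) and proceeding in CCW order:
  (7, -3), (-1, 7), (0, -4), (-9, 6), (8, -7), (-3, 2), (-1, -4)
Hull (CCW) = [(-9, 6), (-1, -4), (8, -7), (7, -3), (-1, 7)]

Jarvis march: at each step, from the current hull vertex p, select the next vertex q as the point such that every other point lies strictly to the left of (or on) the directed line p → q. (Equivalently: for every other point r, the cross product (q − p) × (r − p) ≥ 0.)
Starting point (lowest x, tie lowest y): (-9, 6). Wrap until returning to start. Resulting hull: (-9, 6), (-1, -4), (8, -7), (7, -3), (-1, 7).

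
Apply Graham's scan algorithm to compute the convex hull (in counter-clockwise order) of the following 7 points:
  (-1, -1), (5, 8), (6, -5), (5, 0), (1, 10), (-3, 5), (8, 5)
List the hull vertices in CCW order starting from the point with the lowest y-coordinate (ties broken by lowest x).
Hull (CCW) = [(6, -5), (8, 5), (5, 8), (1, 10), (-3, 5), (-1, -1)]

Graham scan procedure:
  1. Find the pivot p₀ = point with lowest y (tie → lowest x): (6, -5).
  2. Sort the remaining points by polar angle around p₀.
  3. Walk through sorted points, maintaining a stack; pop the top while the last three entries make a non-left turn (cross product ≤ 0).
  4. Final stack is the convex hull in CCW order: (6, -5), (8, 5), (5, 8), (1, 10), (-3, 5), (-1, -1).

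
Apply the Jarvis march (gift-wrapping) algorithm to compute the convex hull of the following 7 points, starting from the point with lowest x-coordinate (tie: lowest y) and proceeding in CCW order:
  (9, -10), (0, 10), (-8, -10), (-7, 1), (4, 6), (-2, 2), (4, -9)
Hull (CCW) = [(-8, -10), (9, -10), (4, 6), (0, 10), (-7, 1)]

Jarvis march: at each step, from the current hull vertex p, select the next vertex q as the point such that every other point lies strictly to the left of (or on) the directed line p → q. (Equivalently: for every other point r, the cross product (q − p) × (r − p) ≥ 0.)
Starting point (lowest x, tie lowest y): (-8, -10). Wrap until returning to start. Resulting hull: (-8, -10), (9, -10), (4, 6), (0, 10), (-7, 1).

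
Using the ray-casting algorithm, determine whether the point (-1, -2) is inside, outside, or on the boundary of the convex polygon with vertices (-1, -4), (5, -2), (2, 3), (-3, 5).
The point (-1, -2) lies strictly inside the polygon

Cast a horizontal ray to the right from the query point and count how many polygon edges it crosses (each edge strictly once or zero times, handled with the usual half-open convention). 
Parity of crossings → odd ⇒ inside.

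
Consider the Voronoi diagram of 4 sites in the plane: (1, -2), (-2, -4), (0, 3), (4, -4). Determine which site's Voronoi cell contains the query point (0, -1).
Nearest site = (1, -2)

The Voronoi cell of site s contains exactly those query points closer to s than to any other site. Compute squared distances from q = (0, -1) to each site:
  (1 − 0)² + (-2 − -1)² = 2
  (-2 − 0)² + (-4 − -1)² = 13
  (0 − 0)² + (3 − -1)² = 16
  (4 − 0)² + (-4 − -1)² = 25
Minimum is attained by (1, -2), so q lies in its Voronoi cell.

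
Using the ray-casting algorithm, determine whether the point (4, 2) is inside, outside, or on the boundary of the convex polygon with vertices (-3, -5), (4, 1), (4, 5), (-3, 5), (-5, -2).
The point (4, 2) lies on the polygon boundary

Boundary check: the query satisfies the collinearity and bounding-box conditions for some polygon edge, so it lies exactly on the boundary.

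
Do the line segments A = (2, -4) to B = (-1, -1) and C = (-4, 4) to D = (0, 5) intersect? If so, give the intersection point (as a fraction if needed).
No (intersection of containing lines falls outside at least one segment)

Parametrize and solve: t = 38/15, s = -2/5. At least one of these is outside [0, 1], so the segments do not intersect.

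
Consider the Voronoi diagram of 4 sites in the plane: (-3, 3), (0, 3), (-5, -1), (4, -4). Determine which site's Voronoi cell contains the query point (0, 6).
Nearest site = (0, 3)

The Voronoi cell of site s contains exactly those query points closer to s than to any other site. Compute squared distances from q = (0, 6) to each site:
  (0 − 0)² + (3 − 6)² = 9
  (-3 − 0)² + (3 − 6)² = 18
  (-5 − 0)² + (-1 − 6)² = 74
  (4 − 0)² + (-4 − 6)² = 116
Minimum is attained by (0, 3), so q lies in its Voronoi cell.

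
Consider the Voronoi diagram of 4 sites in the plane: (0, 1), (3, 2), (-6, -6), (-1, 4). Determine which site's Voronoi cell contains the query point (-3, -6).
Nearest site = (-6, -6)

The Voronoi cell of site s contains exactly those query points closer to s than to any other site. Compute squared distances from q = (-3, -6) to each site:
  (-6 − -3)² + (-6 − -6)² = 9
  (0 − -3)² + (1 − -6)² = 58
  (3 − -3)² + (2 − -6)² = 100
  (-1 − -3)² + (4 − -6)² = 104
Minimum is attained by (-6, -6), so q lies in its Voronoi cell.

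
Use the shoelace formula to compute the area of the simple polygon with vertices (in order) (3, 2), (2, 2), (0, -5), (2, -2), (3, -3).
Area = 17/2

Shoelace formula: Area = (1/2) |Σ_i (x_i · y_{i+1} − x_{i+1} · y_i)| (indices mod n). Compute each cross term:
  (3)(2) − (2)(2) = 2
  (2)(-5) − (0)(2) = -10
  (0)(-2) − (2)(-5) = 10
  (2)(-3) − (3)(-2) = 0
  (3)(2) − (3)(-3) = 15
Sum = 17, so (signed) Area = 17/2 = 17/2, |Area| = 17/2.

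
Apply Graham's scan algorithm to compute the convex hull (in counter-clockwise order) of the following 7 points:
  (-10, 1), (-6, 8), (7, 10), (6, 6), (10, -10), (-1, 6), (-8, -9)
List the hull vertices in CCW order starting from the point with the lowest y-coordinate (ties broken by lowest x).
Hull (CCW) = [(10, -10), (7, 10), (-6, 8), (-10, 1), (-8, -9)]

Graham scan procedure:
  1. Find the pivot p₀ = point with lowest y (tie → lowest x): (10, -10).
  2. Sort the remaining points by polar angle around p₀.
  3. Walk through sorted points, maintaining a stack; pop the top while the last three entries make a non-left turn (cross product ≤ 0).
  4. Final stack is the convex hull in CCW order: (10, -10), (7, 10), (-6, 8), (-10, 1), (-8, -9).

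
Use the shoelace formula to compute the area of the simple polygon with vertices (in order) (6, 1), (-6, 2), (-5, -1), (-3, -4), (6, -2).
Area = 99/2

Shoelace formula: Area = (1/2) |Σ_i (x_i · y_{i+1} − x_{i+1} · y_i)| (indices mod n). Compute each cross term:
  (6)(2) − (-6)(1) = 18
  (-6)(-1) − (-5)(2) = 16
  (-5)(-4) − (-3)(-1) = 17
  (-3)(-2) − (6)(-4) = 30
  (6)(1) − (6)(-2) = 18
Sum = 99, so (signed) Area = 99/2 = 99/2, |Area| = 99/2.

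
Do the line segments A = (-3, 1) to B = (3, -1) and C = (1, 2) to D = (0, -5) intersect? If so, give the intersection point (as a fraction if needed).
Yes; intersection at (15/22, -5/22) (t = 27/44 on AB, s = 7/22 on CD)

Parametrize AB as A + t(B − A) = (-3 + 6 t, 1 + -2 t) and CD as C + s(D − C) = (1 + -1 s, 2 + -7 s). Solve the linear system for (t, s). Determinant = 44 ≠ 0, so a unique intersection of the containing lines exists. Solution: t = 27/44, s = 7/22 — both in [0, 1], so the segments cross. Intersection point: (15/22, -5/22).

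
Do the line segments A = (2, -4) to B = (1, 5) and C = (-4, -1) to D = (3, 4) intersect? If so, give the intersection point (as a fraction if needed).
Yes; intersection at (5/4, 11/4) (t = 3/4 on AB, s = 3/4 on CD)

Parametrize AB as A + t(B − A) = (2 + -1 t, -4 + 9 t) and CD as C + s(D − C) = (-4 + 7 s, -1 + 5 s). Solve the linear system for (t, s). Determinant = 68 ≠ 0, so a unique intersection of the containing lines exists. Solution: t = 3/4, s = 3/4 — both in [0, 1], so the segments cross. Intersection point: (5/4, 11/4).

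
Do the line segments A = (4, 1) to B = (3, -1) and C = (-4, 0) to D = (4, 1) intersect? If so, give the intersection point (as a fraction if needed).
Yes; intersection at (4, 1) (t = 0 on AB, s = 1 on CD)

Parametrize AB as A + t(B − A) = (4 + -1 t, 1 + -2 t) and CD as C + s(D − C) = (-4 + 8 s, 0 + 1 s). Solve the linear system for (t, s). Determinant = -15 ≠ 0, so a unique intersection of the containing lines exists. Solution: t = 0, s = 1 — both in [0, 1], so the segments cross. Intersection point: (4, 1).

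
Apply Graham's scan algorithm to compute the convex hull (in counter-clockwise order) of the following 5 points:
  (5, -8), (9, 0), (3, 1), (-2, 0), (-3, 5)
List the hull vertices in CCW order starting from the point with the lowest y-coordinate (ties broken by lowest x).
Hull (CCW) = [(5, -8), (9, 0), (-3, 5), (-2, 0)]

Graham scan procedure:
  1. Find the pivot p₀ = point with lowest y (tie → lowest x): (5, -8).
  2. Sort the remaining points by polar angle around p₀.
  3. Walk through sorted points, maintaining a stack; pop the top while the last three entries make a non-left turn (cross product ≤ 0).
  4. Final stack is the convex hull in CCW order: (5, -8), (9, 0), (-3, 5), (-2, 0).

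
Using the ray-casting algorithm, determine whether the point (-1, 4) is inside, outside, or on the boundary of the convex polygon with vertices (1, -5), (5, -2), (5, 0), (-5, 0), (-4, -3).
The point (-1, 4) lies strictly outside the polygon

Cast a horizontal ray to the right from the query point and count how many polygon edges it crosses (each edge strictly once or zero times, handled with the usual half-open convention). 
Parity of crossings → even ⇒ outside.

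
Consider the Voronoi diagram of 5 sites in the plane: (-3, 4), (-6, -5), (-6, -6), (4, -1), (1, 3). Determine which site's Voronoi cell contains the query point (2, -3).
Nearest site = (4, -1)

The Voronoi cell of site s contains exactly those query points closer to s than to any other site. Compute squared distances from q = (2, -3) to each site:
  (4 − 2)² + (-1 − -3)² = 8
  (1 − 2)² + (3 − -3)² = 37
  (-6 − 2)² + (-5 − -3)² = 68
  (-6 − 2)² + (-6 − -3)² = 73
  (-3 − 2)² + (4 − -3)² = 74
Minimum is attained by (4, -1), so q lies in its Voronoi cell.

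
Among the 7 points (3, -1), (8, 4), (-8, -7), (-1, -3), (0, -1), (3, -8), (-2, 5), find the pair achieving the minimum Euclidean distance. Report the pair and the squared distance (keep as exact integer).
Pair = ((-1, -3), (0, -1)); squared distance = 5

Compute all C(7, 2) = 21 pairwise squared distances (x_i − x_j)² + (y_i − y_j)². The minimum is 5, attained by the pair ((-1, -3), (0, -1)).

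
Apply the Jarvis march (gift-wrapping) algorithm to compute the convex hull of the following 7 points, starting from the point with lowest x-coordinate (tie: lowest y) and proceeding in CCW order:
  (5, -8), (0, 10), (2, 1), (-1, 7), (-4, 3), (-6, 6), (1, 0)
Hull (CCW) = [(-6, 6), (-4, 3), (5, -8), (0, 10)]

Jarvis march: at each step, from the current hull vertex p, select the next vertex q as the point such that every other point lies strictly to the left of (or on) the directed line p → q. (Equivalently: for every other point r, the cross product (q − p) × (r − p) ≥ 0.)
Starting point (lowest x, tie lowest y): (-6, 6). Wrap until returning to start. Resulting hull: (-6, 6), (-4, 3), (5, -8), (0, 10).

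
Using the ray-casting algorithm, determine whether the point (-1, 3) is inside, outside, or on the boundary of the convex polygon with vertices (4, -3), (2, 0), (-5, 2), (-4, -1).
The point (-1, 3) lies strictly outside the polygon

Cast a horizontal ray to the right from the query point and count how many polygon edges it crosses (each edge strictly once or zero times, handled with the usual half-open convention). 
Parity of crossings → even ⇒ outside.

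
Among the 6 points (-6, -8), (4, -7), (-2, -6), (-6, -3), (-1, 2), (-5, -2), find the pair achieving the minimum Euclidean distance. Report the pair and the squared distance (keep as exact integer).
Pair = ((-6, -3), (-5, -2)); squared distance = 2

Compute all C(6, 2) = 15 pairwise squared distances (x_i − x_j)² + (y_i − y_j)². The minimum is 2, attained by the pair ((-6, -3), (-5, -2)).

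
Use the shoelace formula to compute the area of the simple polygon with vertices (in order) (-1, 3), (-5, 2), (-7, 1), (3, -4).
Area = 26

Shoelace formula: Area = (1/2) |Σ_i (x_i · y_{i+1} − x_{i+1} · y_i)| (indices mod n). Compute each cross term:
  (-1)(2) − (-5)(3) = 13
  (-5)(1) − (-7)(2) = 9
  (-7)(-4) − (3)(1) = 25
  (3)(3) − (-1)(-4) = 5
Sum = 52, so (signed) Area = 52/2 = 26, |Area| = 26.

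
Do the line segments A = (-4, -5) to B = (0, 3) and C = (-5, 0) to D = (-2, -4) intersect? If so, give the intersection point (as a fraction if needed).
Yes; intersection at (-29/10, -14/5) (t = 11/40 on AB, s = 7/10 on CD)

Parametrize AB as A + t(B − A) = (-4 + 4 t, -5 + 8 t) and CD as C + s(D − C) = (-5 + 3 s, 0 + -4 s). Solve the linear system for (t, s). Determinant = 40 ≠ 0, so a unique intersection of the containing lines exists. Solution: t = 11/40, s = 7/10 — both in [0, 1], so the segments cross. Intersection point: (-29/10, -14/5).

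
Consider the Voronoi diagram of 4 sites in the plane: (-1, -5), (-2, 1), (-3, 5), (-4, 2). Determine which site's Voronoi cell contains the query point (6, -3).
Nearest site = (-1, -5)

The Voronoi cell of site s contains exactly those query points closer to s than to any other site. Compute squared distances from q = (6, -3) to each site:
  (-1 − 6)² + (-5 − -3)² = 53
  (-2 − 6)² + (1 − -3)² = 80
  (-4 − 6)² + (2 − -3)² = 125
  (-3 − 6)² + (5 − -3)² = 145
Minimum is attained by (-1, -5), so q lies in its Voronoi cell.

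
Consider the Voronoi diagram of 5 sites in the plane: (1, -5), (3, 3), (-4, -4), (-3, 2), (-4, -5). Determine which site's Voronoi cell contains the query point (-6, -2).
Nearest site = (-4, -4)

The Voronoi cell of site s contains exactly those query points closer to s than to any other site. Compute squared distances from q = (-6, -2) to each site:
  (-4 − -6)² + (-4 − -2)² = 8
  (-4 − -6)² + (-5 − -2)² = 13
  (-3 − -6)² + (2 − -2)² = 25
  (1 − -6)² + (-5 − -2)² = 58
  (3 − -6)² + (3 − -2)² = 106
Minimum is attained by (-4, -4), so q lies in its Voronoi cell.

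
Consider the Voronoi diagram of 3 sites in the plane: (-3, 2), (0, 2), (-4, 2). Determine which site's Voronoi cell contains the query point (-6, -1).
Nearest site = (-4, 2)

The Voronoi cell of site s contains exactly those query points closer to s than to any other site. Compute squared distances from q = (-6, -1) to each site:
  (-4 − -6)² + (2 − -1)² = 13
  (-3 − -6)² + (2 − -1)² = 18
  (0 − -6)² + (2 − -1)² = 45
Minimum is attained by (-4, 2), so q lies in its Voronoi cell.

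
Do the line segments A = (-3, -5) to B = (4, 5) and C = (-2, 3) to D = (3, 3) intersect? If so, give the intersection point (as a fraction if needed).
Yes; intersection at (13/5, 3) (t = 4/5 on AB, s = 23/25 on CD)

Parametrize AB as A + t(B − A) = (-3 + 7 t, -5 + 10 t) and CD as C + s(D − C) = (-2 + 5 s, 3 + 0 s). Solve the linear system for (t, s). Determinant = 50 ≠ 0, so a unique intersection of the containing lines exists. Solution: t = 4/5, s = 23/25 — both in [0, 1], so the segments cross. Intersection point: (13/5, 3).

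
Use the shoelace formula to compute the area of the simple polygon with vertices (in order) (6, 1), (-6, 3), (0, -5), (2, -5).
Area = 48

Shoelace formula: Area = (1/2) |Σ_i (x_i · y_{i+1} − x_{i+1} · y_i)| (indices mod n). Compute each cross term:
  (6)(3) − (-6)(1) = 24
  (-6)(-5) − (0)(3) = 30
  (0)(-5) − (2)(-5) = 10
  (2)(1) − (6)(-5) = 32
Sum = 96, so (signed) Area = 96/2 = 48, |Area| = 48.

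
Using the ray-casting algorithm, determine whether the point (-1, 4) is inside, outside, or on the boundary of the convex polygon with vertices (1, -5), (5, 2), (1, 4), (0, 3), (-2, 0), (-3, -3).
The point (-1, 4) lies strictly outside the polygon

Cast a horizontal ray to the right from the query point and count how many polygon edges it crosses (each edge strictly once or zero times, handled with the usual half-open convention). 
Parity of crossings → even ⇒ outside.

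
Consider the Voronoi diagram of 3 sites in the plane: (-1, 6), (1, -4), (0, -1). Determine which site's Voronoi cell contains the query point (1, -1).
Nearest site = (0, -1)

The Voronoi cell of site s contains exactly those query points closer to s than to any other site. Compute squared distances from q = (1, -1) to each site:
  (0 − 1)² + (-1 − -1)² = 1
  (1 − 1)² + (-4 − -1)² = 9
  (-1 − 1)² + (6 − -1)² = 53
Minimum is attained by (0, -1), so q lies in its Voronoi cell.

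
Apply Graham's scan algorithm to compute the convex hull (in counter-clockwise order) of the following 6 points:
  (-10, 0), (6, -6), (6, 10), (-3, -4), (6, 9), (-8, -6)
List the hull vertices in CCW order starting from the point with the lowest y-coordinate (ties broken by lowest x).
Hull (CCW) = [(-8, -6), (6, -6), (6, 10), (-10, 0)]

Graham scan procedure:
  1. Find the pivot p₀ = point with lowest y (tie → lowest x): (-8, -6).
  2. Sort the remaining points by polar angle around p₀.
  3. Walk through sorted points, maintaining a stack; pop the top while the last three entries make a non-left turn (cross product ≤ 0).
  4. Final stack is the convex hull in CCW order: (-8, -6), (6, -6), (6, 10), (-10, 0).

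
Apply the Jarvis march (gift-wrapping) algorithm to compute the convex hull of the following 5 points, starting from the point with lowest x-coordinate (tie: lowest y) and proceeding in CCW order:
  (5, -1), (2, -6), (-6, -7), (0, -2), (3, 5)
Hull (CCW) = [(-6, -7), (2, -6), (5, -1), (3, 5)]

Jarvis march: at each step, from the current hull vertex p, select the next vertex q as the point such that every other point lies strictly to the left of (or on) the directed line p → q. (Equivalently: for every other point r, the cross product (q − p) × (r − p) ≥ 0.)
Starting point (lowest x, tie lowest y): (-6, -7). Wrap until returning to start. Resulting hull: (-6, -7), (2, -6), (5, -1), (3, 5).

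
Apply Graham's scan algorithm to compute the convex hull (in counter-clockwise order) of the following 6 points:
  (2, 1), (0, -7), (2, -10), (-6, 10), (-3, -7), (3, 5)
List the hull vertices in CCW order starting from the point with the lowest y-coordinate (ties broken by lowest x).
Hull (CCW) = [(2, -10), (3, 5), (-6, 10), (-3, -7)]

Graham scan procedure:
  1. Find the pivot p₀ = point with lowest y (tie → lowest x): (2, -10).
  2. Sort the remaining points by polar angle around p₀.
  3. Walk through sorted points, maintaining a stack; pop the top while the last three entries make a non-left turn (cross product ≤ 0).
  4. Final stack is the convex hull in CCW order: (2, -10), (3, 5), (-6, 10), (-3, -7).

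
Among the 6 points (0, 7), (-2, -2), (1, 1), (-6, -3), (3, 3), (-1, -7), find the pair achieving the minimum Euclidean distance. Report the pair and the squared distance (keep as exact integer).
Pair = ((1, 1), (3, 3)); squared distance = 8

Compute all C(6, 2) = 15 pairwise squared distances (x_i − x_j)² + (y_i − y_j)². The minimum is 8, attained by the pair ((1, 1), (3, 3)).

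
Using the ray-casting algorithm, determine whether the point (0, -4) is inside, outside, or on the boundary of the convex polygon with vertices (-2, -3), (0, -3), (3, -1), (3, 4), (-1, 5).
The point (0, -4) lies strictly outside the polygon

Cast a horizontal ray to the right from the query point and count how many polygon edges it crosses (each edge strictly once or zero times, handled with the usual half-open convention). 
Parity of crossings → even ⇒ outside.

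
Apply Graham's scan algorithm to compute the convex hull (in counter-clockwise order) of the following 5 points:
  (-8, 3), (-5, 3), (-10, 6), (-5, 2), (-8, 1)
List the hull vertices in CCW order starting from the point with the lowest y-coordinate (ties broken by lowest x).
Hull (CCW) = [(-8, 1), (-5, 2), (-5, 3), (-10, 6)]

Graham scan procedure:
  1. Find the pivot p₀ = point with lowest y (tie → lowest x): (-8, 1).
  2. Sort the remaining points by polar angle around p₀.
  3. Walk through sorted points, maintaining a stack; pop the top while the last three entries make a non-left turn (cross product ≤ 0).
  4. Final stack is the convex hull in CCW order: (-8, 1), (-5, 2), (-5, 3), (-10, 6).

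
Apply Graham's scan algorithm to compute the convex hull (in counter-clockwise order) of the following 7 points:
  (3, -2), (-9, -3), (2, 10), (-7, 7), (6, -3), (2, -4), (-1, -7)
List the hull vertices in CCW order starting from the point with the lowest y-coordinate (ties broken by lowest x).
Hull (CCW) = [(-1, -7), (6, -3), (2, 10), (-7, 7), (-9, -3)]

Graham scan procedure:
  1. Find the pivot p₀ = point with lowest y (tie → lowest x): (-1, -7).
  2. Sort the remaining points by polar angle around p₀.
  3. Walk through sorted points, maintaining a stack; pop the top while the last three entries make a non-left turn (cross product ≤ 0).
  4. Final stack is the convex hull in CCW order: (-1, -7), (6, -3), (2, 10), (-7, 7), (-9, -3).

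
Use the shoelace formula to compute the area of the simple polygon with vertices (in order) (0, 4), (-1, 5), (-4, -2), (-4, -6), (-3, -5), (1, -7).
Area = 37

Shoelace formula: Area = (1/2) |Σ_i (x_i · y_{i+1} − x_{i+1} · y_i)| (indices mod n). Compute each cross term:
  (0)(5) − (-1)(4) = 4
  (-1)(-2) − (-4)(5) = 22
  (-4)(-6) − (-4)(-2) = 16
  (-4)(-5) − (-3)(-6) = 2
  (-3)(-7) − (1)(-5) = 26
  (1)(4) − (0)(-7) = 4
Sum = 74, so (signed) Area = 74/2 = 37, |Area| = 37.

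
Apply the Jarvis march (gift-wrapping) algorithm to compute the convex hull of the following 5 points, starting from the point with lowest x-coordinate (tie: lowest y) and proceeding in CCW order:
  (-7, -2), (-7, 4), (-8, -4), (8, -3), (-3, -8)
Hull (CCW) = [(-8, -4), (-3, -8), (8, -3), (-7, 4)]

Jarvis march: at each step, from the current hull vertex p, select the next vertex q as the point such that every other point lies strictly to the left of (or on) the directed line p → q. (Equivalently: for every other point r, the cross product (q − p) × (r − p) ≥ 0.)
Starting point (lowest x, tie lowest y): (-8, -4). Wrap until returning to start. Resulting hull: (-8, -4), (-3, -8), (8, -3), (-7, 4).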